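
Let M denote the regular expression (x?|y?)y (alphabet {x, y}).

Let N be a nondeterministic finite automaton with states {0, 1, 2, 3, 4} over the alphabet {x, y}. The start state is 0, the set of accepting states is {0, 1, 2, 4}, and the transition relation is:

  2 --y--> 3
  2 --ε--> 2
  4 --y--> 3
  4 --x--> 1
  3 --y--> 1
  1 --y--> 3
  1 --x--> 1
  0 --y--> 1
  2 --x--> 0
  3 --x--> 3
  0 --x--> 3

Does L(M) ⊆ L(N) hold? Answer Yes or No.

The string yy is in L(M) but not in L(N).
So L(M) ⊄ L(N).

No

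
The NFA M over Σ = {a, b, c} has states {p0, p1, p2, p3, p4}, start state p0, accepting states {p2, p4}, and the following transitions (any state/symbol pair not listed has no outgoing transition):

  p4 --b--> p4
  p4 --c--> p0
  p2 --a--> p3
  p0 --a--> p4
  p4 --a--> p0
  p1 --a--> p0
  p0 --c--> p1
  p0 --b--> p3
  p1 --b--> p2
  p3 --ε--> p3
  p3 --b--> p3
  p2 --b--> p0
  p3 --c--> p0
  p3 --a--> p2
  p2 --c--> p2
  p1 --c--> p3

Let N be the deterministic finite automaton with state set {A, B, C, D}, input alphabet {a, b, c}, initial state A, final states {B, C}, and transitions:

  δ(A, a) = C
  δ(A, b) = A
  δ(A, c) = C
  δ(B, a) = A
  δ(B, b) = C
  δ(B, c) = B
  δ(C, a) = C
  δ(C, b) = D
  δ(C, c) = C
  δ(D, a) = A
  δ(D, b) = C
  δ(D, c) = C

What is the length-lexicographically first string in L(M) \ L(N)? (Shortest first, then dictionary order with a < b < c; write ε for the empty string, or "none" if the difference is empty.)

ab

The string ab is accepted by M but not by N.
No shorter string lies in the difference, and ab is the lexicographically first length-2 string in L(M) \ L(N).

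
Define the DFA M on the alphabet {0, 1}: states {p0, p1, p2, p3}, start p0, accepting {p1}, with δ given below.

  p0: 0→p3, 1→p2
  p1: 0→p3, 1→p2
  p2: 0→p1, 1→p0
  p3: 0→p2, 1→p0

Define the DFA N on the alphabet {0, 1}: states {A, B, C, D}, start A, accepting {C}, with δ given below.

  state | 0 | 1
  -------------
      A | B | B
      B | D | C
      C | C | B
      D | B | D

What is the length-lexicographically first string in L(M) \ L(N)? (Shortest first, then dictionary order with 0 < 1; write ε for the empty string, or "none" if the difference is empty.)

10

The string 10 is accepted by M but not by N.
No shorter string lies in the difference, and 10 is the lexicographically first length-2 string in L(M) \ L(N).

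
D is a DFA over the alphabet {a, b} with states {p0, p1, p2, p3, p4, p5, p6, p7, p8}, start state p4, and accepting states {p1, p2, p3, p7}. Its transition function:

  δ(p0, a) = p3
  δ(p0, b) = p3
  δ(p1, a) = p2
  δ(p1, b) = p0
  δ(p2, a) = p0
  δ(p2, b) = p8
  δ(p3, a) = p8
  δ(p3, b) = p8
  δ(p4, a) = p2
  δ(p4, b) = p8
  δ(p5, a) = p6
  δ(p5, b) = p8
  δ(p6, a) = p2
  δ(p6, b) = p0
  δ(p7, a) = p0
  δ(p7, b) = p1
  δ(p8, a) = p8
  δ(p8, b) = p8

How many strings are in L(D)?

3

The useful subgraph on states {p0, p2, p3, p4} is acyclic, so L(D) is finite; the longest accepting path visits 4 useful states, giving maximum string length 3.
Counting accepting paths from p4 by length: 1 of length 1, 2 of length 3. Total 3.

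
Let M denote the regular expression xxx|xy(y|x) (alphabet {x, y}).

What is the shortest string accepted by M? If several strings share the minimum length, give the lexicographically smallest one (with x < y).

xxx

By inspection of the expression, no string of length less than 3 matches, and xxx is the lexicographically first match of length 3.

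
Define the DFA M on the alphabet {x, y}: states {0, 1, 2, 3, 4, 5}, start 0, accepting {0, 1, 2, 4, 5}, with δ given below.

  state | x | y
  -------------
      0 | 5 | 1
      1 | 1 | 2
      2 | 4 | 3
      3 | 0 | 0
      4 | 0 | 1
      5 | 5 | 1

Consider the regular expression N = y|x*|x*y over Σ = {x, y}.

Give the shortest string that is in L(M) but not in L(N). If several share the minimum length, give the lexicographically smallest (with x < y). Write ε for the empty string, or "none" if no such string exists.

The string yx is accepted by M but not by N.
No shorter string lies in the difference, and yx is the lexicographically first length-2 string in L(M) \ L(N).

yx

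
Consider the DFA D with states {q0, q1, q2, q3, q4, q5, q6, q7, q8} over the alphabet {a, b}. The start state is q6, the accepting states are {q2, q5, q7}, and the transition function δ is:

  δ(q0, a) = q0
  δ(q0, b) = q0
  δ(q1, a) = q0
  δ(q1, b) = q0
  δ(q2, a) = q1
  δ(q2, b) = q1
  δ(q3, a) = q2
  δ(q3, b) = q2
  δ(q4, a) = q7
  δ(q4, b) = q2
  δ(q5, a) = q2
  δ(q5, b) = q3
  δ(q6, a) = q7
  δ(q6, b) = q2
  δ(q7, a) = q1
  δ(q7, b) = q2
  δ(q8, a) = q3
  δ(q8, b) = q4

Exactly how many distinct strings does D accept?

3

The useful subgraph on states {q2, q6, q7} is acyclic, so L(D) is finite; the longest accepting path visits 3 useful states, giving maximum string length 2.
Counting accepting paths from q6 by length: 2 of length 1, 1 of length 2. Total 3.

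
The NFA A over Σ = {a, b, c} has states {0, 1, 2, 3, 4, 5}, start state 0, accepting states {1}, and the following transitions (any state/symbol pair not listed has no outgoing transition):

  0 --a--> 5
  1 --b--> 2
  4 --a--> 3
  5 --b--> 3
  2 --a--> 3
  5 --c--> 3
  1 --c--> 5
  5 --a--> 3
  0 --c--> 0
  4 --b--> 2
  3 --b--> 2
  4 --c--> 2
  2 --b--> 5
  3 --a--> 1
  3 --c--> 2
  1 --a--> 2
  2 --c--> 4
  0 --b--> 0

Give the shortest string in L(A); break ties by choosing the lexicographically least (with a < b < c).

aaa

A breadth-first search from 0 reaches an accepting state first via the path 0 → 5 → 3 → 1 on input aaa.
No string of length < 3 is accepted (BFS exhausts all shorter strings without reaching an accepting state), and aaa is the lexicographically least accepting string of length 3.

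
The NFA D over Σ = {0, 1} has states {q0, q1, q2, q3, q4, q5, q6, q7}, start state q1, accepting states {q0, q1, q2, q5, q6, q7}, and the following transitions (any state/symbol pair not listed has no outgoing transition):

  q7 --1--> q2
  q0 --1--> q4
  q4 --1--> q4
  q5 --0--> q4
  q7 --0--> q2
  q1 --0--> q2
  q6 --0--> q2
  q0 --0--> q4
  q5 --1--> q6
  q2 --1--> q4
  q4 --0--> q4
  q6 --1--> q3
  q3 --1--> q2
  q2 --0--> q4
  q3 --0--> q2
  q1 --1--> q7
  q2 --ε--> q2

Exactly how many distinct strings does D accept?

5

The useful subgraph on states {q1, q2, q7} is acyclic, so L(D) is finite; the longest accepting path visits 3 useful states, giving maximum string length 2.
Counting accepting paths from q1 by length: 1 of length 0, 2 of length 1, 2 of length 2. Total 5.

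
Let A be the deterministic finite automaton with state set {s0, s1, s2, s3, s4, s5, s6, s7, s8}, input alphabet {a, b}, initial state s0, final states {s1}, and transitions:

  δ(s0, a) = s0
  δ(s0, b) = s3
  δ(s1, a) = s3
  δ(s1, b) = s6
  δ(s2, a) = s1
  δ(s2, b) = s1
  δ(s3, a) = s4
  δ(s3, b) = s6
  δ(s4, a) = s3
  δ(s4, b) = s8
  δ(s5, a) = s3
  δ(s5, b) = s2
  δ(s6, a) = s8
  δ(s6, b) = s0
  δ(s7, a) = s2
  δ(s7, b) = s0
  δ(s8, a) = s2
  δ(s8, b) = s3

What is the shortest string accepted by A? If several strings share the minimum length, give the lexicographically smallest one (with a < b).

babaa

A breadth-first search from s0 reaches an accepting state first via the path s0 → s3 → s4 → s8 → s2 → s1 on input babaa.
No string of length < 5 is accepted (BFS exhausts all shorter strings without reaching an accepting state), and babaa is the lexicographically least accepting string of length 5.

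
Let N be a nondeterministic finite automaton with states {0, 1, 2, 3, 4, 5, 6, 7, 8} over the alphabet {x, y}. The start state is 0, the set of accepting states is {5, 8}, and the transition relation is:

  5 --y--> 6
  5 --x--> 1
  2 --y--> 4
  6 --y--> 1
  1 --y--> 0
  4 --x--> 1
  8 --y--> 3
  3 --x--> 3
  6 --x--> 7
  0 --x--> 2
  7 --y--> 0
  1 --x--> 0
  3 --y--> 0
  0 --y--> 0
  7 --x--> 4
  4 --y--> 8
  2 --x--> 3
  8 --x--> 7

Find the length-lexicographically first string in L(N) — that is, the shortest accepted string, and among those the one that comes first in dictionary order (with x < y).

A breadth-first search from 0 reaches an accepting state first via the path 0 → 2 → 4 → 8 on input xyy.
No string of length < 3 is accepted (BFS exhausts all shorter strings without reaching an accepting state), and xyy is the lexicographically least accepting string of length 3.

xyy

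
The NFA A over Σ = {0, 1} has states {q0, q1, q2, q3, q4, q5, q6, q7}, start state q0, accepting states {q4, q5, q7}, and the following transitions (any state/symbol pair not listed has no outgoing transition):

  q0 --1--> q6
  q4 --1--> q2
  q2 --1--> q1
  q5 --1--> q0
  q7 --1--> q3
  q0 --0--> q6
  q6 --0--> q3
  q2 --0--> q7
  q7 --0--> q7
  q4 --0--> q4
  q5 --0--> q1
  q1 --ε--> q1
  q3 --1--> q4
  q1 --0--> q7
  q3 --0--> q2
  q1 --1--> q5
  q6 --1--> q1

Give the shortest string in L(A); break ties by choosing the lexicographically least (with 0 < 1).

A breadth-first search from q0 reaches an accepting state first via the path q0 → q6 → q3 → q4 on input 001.
No string of length < 3 is accepted (BFS exhausts all shorter strings without reaching an accepting state), and 001 is the lexicographically least accepting string of length 3.

001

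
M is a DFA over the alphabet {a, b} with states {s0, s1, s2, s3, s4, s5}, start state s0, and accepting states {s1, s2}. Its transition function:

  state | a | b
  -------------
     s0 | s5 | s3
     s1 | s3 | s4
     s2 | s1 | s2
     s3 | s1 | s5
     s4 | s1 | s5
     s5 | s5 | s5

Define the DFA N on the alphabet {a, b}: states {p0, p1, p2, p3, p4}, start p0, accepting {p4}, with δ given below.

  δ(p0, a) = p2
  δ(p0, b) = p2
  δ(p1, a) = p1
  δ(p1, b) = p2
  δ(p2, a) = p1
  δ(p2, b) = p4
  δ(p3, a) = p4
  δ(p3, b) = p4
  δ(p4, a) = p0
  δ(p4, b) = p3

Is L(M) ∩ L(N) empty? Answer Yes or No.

Exploring the product automaton M × N from the start pair (s0, p0), following both machines on each input symbol, reaches 10 state pairs: (s0, p0), (s5, p2), (s3, p2), (s5, p1), (s5, p4), (s1, p1), (s5, p0), (s5, p3), (s3, p1), (s4, p2).
M accepts in {s1, s2} and N accepts in {p4}; no reachable pair has both components accepting, so no string drives both machines to acceptance simultaneously and L(M) ∩ L(N) = ∅.
So no string is accepted by both, and the intersection is empty.

Yes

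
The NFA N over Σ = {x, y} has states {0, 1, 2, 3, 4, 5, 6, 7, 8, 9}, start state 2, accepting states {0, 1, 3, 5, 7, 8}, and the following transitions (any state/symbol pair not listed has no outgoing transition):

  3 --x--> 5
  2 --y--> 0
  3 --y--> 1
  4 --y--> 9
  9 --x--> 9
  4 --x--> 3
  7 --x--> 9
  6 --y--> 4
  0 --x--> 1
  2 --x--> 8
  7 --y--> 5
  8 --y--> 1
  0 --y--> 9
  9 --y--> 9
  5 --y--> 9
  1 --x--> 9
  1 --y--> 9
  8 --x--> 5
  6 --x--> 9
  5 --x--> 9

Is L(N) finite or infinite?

The useful states (reachable from 2 and able to reach an accepting state) are {0, 1, 2, 5, 8}.
Restricted to these states the transition graph has no cycle, so every accepting path has bounded length and L is finite.

finite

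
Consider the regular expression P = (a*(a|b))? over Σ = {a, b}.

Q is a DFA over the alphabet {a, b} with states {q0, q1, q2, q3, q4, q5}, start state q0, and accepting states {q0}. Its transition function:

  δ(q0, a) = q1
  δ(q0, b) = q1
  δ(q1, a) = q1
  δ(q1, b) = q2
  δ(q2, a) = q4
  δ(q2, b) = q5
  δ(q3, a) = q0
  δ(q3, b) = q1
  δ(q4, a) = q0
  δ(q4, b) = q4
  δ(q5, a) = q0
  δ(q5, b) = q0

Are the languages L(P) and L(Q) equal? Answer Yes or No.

The string a is accepted by P but rejected by Q.
So L(P) ≠ L(Q).

No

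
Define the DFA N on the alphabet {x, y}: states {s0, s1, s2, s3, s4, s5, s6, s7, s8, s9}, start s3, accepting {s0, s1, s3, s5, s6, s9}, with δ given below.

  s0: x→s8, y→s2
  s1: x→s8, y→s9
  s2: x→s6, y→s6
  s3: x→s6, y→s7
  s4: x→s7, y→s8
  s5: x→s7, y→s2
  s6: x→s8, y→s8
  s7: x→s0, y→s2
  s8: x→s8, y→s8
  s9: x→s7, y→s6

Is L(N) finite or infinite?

finite

The useful states (reachable from s3 and able to reach an accepting state) are {s0, s2, s3, s6, s7}.
Restricted to these states the transition graph has no cycle, so every accepting path has bounded length and L is finite.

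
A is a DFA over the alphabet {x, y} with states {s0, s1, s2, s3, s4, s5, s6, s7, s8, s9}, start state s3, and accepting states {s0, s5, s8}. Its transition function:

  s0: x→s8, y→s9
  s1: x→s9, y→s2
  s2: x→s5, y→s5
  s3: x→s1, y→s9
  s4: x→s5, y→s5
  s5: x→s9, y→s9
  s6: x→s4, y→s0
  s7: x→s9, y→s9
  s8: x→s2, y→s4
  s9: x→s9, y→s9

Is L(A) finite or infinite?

The useful states (reachable from s3 and able to reach an accepting state) are {s1, s2, s3, s5}.
Restricted to these states the transition graph has no cycle, so every accepting path has bounded length and L is finite.

finite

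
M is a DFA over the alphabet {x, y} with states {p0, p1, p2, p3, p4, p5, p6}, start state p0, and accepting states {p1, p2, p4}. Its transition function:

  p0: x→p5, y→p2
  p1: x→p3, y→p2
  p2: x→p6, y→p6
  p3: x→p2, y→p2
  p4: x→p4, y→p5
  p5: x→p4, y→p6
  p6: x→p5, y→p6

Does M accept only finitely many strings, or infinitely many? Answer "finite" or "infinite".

infinite

State p4 is reachable from the start and can reach an accepting state, and it lies on the cycle p4 → p4.
Traversing that cycle any number of times yields accepted strings of unbounded length, so the language is infinite.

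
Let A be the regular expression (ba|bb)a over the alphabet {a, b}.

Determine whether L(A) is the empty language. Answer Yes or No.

The string baa matches the expression, so it belongs to L(A).
Since L(A) contains at least one string, it is not empty.

No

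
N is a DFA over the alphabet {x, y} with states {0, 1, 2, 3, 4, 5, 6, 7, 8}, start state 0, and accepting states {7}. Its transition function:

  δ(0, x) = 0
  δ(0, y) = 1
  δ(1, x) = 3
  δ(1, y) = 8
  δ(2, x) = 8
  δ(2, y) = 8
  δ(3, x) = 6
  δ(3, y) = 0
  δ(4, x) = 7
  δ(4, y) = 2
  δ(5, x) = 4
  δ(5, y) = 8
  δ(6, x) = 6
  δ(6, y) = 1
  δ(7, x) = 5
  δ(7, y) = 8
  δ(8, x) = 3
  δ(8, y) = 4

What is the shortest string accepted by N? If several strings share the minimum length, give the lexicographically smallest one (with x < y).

yyyx

A breadth-first search from 0 reaches an accepting state first via the path 0 → 1 → 8 → 4 → 7 on input yyyx.
No string of length < 4 is accepted (BFS exhausts all shorter strings without reaching an accepting state), and yyyx is the lexicographically least accepting string of length 4.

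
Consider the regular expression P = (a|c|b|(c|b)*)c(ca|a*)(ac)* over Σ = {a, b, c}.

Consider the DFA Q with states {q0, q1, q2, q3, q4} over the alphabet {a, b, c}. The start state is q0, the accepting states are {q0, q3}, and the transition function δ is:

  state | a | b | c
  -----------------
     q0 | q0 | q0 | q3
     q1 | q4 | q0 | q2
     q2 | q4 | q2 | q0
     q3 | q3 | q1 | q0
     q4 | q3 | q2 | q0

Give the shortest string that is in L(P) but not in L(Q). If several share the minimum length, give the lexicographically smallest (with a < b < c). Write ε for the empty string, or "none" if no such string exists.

cbc

The string cbc is accepted by P but not by Q.
No shorter string lies in the difference, and cbc is the lexicographically first length-3 string in L(P) \ L(Q).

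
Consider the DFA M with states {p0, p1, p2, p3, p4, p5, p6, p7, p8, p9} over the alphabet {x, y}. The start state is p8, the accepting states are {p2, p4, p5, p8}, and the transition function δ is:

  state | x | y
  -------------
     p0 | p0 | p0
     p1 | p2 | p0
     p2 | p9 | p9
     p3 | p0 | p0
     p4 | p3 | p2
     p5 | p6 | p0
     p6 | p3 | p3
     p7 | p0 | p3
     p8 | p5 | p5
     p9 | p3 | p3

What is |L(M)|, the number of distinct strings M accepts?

The useful subgraph on states {p5, p8} is acyclic, so L(M) is finite; the longest accepting path visits 2 useful states, giving maximum string length 1.
Counting accepting paths from p8 by length: 1 of length 0, 2 of length 1. Total 3.

3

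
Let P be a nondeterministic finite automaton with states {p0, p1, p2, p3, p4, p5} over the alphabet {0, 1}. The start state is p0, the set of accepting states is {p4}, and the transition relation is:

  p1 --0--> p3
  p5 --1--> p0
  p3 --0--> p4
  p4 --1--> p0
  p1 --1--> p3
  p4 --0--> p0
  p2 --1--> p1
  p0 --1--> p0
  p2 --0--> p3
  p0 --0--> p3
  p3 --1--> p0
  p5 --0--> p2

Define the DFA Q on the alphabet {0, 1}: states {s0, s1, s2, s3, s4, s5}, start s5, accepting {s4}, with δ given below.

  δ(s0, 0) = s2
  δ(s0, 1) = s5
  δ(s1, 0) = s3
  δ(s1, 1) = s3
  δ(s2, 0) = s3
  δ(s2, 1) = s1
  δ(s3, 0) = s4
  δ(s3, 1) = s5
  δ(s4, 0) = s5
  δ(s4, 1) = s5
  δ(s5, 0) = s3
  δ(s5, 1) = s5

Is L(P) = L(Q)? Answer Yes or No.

Exploring the product automaton P × Q from the start pair (p0, s5), following both machines on each input symbol, reaches 3 state pairs: (p0, s5), (p3, s3), (p4, s4).
P accepts in {p4} and Q accepts in {s4}. In every reachable pair the two components are either both accepting — (p4, s4) — or both non-accepting, so no string is accepted by exactly one of the machines: L(P) \ L(Q) and L(Q) \ L(P) are both empty.
Hence every string is accepted by P iff it is accepted by Q, and the two languages coincide.

Yes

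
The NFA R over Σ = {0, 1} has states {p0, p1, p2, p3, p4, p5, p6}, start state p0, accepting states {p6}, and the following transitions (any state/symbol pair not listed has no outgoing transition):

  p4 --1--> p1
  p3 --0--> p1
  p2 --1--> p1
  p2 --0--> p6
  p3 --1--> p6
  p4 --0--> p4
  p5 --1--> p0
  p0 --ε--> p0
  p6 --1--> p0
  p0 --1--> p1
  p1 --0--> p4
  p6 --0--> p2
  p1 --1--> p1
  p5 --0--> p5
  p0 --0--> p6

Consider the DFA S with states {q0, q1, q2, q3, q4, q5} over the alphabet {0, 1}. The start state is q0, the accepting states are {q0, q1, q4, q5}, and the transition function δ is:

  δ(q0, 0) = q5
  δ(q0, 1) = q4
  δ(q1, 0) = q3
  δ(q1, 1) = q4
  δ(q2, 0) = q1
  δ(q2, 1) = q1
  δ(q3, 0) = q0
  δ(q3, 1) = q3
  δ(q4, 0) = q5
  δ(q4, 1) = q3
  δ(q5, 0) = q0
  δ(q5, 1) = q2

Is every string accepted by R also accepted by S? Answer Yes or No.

Exploring the product automaton R × S from the start pair (p0, q0), following both machines on each input symbol, reaches 17 state pairs: (p0, q0), (p6, q5), (p1, q4), (p2, q0), (p0, q2), (p4, q5), (p1, q3), (p6, q1), (p1, q1), (p4, q0), (p1, q2), (p2, q3), (p0, q4), (p4, q3), (p4, q1), (p6, q0), (p2, q5).
R accepts in {p6} and S accepts in {q0, q1, q4, q5}. The reachable pairs whose R-component is accepting are (p6, q5), (p6, q1), (p6, q0); in each of them the S-component is accepting too, so the product for L(R) \ L(S) (R-component accepting, S-component rejecting) has no reachable accepting pair and the difference is empty.
Hence every string in L(R) is also in L(S).

Yes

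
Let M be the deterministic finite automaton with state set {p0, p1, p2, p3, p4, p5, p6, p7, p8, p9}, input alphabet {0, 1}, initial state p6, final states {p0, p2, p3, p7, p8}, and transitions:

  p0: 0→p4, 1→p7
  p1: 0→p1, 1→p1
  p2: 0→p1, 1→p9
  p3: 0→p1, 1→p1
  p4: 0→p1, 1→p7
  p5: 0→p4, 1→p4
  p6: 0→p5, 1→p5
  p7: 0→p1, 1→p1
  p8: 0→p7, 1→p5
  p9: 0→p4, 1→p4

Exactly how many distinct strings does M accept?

4

The useful subgraph on states {p4, p5, p6, p7} is acyclic, so L(M) is finite; the longest accepting path visits 4 useful states, giving maximum string length 3.
Counting accepting paths from p6 by length: 4 of length 3. Total 4.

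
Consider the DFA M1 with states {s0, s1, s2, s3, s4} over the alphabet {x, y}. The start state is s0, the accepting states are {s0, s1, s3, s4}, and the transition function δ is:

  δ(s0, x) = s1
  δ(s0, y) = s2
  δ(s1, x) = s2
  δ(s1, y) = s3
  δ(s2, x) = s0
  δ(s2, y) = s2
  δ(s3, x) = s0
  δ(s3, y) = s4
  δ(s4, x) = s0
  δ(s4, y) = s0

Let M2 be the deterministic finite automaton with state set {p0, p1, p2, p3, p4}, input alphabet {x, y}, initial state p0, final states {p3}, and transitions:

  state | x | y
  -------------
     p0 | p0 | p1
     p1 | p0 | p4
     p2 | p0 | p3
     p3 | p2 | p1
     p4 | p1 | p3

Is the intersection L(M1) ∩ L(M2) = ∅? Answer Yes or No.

The string xyyy is accepted by both M1 and M2.
Hence L(M1) ∩ L(M2) ≠ ∅.

No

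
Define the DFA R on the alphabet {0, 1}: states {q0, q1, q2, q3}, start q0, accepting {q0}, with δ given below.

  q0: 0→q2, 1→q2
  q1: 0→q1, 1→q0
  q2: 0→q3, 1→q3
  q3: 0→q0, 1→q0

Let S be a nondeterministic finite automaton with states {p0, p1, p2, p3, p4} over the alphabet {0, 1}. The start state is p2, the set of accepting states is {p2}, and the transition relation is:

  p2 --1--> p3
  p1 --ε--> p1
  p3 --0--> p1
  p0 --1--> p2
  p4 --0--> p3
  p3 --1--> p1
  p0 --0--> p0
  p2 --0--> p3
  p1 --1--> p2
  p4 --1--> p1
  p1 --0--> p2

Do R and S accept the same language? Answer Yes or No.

Exploring the product automaton R × S from the start pair (q0, p2), following both machines on each input symbol, reaches 3 state pairs: (q0, p2), (q2, p3), (q3, p1).
R accepts in {q0} and S accepts in {p2}. In every reachable pair the two components are either both accepting — (q0, p2) — or both non-accepting, so no string is accepted by exactly one of the machines: L(R) \ L(S) and L(S) \ L(R) are both empty.
Hence every string is accepted by R iff it is accepted by S, and the two languages coincide.

Yes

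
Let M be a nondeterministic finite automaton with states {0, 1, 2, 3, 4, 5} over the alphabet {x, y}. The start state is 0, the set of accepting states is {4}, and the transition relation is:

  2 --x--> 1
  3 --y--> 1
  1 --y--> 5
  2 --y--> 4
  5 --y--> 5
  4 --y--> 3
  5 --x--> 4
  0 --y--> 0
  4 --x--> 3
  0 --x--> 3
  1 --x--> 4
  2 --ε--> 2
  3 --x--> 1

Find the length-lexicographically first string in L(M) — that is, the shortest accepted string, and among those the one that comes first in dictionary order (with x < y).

xxx

A breadth-first search from 0 reaches an accepting state first via the path 0 → 3 → 1 → 4 on input xxx.
No string of length < 3 is accepted (BFS exhausts all shorter strings without reaching an accepting state), and xxx is the lexicographically least accepting string of length 3.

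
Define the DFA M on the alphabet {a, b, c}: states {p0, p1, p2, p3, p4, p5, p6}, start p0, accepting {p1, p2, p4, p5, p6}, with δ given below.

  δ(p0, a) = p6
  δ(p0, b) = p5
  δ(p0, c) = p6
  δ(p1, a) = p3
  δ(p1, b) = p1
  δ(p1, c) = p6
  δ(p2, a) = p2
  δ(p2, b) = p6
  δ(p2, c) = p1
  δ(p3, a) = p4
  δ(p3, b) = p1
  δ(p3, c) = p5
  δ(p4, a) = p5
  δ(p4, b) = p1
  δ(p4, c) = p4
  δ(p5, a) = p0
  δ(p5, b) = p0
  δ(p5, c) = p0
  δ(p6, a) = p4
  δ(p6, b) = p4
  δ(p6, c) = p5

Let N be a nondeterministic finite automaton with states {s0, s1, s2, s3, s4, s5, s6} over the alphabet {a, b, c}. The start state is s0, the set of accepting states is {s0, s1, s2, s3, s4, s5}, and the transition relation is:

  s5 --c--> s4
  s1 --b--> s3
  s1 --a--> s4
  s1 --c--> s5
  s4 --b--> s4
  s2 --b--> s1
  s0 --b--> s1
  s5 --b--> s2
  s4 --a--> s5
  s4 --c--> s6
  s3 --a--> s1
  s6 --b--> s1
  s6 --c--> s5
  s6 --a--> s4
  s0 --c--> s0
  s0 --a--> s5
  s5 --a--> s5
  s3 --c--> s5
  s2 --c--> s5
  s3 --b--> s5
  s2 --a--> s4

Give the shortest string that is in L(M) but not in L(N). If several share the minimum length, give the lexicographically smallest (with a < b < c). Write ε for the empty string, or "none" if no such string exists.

bac

The string bac is accepted by M but not by N.
No shorter string lies in the difference, and bac is the lexicographically first length-3 string in L(M) \ L(N).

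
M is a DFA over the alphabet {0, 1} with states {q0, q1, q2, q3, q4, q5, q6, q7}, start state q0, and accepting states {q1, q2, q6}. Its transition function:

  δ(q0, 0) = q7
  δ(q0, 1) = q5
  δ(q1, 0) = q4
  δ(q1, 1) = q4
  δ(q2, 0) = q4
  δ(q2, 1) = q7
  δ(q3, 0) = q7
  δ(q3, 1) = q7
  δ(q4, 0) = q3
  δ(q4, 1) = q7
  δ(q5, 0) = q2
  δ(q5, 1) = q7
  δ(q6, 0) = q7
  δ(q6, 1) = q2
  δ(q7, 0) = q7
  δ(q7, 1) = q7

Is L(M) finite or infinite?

The useful states (reachable from q0 and able to reach an accepting state) are {q0, q2, q5}.
Restricted to these states the transition graph has no cycle, so every accepting path has bounded length and L is finite.

finite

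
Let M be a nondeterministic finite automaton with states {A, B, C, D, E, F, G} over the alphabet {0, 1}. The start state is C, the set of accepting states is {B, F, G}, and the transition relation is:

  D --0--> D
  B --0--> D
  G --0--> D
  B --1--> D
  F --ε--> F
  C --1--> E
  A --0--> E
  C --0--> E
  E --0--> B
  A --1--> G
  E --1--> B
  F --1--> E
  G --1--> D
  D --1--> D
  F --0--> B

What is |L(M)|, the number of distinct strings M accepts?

4

The useful subgraph on states {B, C, E} is acyclic, so L(M) is finite; the longest accepting path visits 3 useful states, giving maximum string length 2.
Counting accepting paths from C by length: 4 of length 2. Total 4.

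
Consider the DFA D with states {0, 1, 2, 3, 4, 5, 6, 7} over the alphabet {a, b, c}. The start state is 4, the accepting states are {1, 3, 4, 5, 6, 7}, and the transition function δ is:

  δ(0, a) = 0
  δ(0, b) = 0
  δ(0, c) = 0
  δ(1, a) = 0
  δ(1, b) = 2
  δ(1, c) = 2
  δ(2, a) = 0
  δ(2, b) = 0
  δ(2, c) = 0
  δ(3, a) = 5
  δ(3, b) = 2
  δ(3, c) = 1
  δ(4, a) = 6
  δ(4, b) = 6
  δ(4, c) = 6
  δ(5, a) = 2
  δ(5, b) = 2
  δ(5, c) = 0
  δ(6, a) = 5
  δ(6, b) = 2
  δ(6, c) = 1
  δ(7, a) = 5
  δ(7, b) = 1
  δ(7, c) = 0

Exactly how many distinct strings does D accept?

The useful subgraph on states {1, 4, 5, 6} is acyclic, so L(D) is finite; the longest accepting path visits 3 useful states, giving maximum string length 2.
Counting accepting paths from 4 by length: 1 of length 0, 3 of length 1, 6 of length 2. Total 10.

10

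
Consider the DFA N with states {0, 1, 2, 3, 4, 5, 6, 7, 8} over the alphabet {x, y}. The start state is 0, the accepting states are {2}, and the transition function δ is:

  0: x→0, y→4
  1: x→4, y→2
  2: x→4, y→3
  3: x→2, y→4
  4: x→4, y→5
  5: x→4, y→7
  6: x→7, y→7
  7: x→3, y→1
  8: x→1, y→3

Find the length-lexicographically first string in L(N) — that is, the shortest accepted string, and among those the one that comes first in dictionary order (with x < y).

yyyxx

A breadth-first search from 0 reaches an accepting state first via the path 0 → 4 → 5 → 7 → 3 → 2 on input yyyxx.
No string of length < 5 is accepted (BFS exhausts all shorter strings without reaching an accepting state), and yyyxx is the lexicographically least accepting string of length 5.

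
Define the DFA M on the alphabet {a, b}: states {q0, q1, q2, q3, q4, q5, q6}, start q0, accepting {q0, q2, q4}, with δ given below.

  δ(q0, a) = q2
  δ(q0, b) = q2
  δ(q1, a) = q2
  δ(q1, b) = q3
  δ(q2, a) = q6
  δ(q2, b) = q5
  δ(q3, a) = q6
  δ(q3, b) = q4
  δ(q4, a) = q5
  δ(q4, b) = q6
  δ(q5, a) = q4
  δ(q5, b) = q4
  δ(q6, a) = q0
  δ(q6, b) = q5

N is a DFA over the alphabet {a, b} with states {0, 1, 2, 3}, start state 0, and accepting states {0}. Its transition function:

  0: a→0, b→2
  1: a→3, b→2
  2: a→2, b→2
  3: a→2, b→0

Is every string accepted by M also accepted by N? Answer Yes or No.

No

The string b is in L(M) but not in L(N).
So L(M) ⊄ L(N).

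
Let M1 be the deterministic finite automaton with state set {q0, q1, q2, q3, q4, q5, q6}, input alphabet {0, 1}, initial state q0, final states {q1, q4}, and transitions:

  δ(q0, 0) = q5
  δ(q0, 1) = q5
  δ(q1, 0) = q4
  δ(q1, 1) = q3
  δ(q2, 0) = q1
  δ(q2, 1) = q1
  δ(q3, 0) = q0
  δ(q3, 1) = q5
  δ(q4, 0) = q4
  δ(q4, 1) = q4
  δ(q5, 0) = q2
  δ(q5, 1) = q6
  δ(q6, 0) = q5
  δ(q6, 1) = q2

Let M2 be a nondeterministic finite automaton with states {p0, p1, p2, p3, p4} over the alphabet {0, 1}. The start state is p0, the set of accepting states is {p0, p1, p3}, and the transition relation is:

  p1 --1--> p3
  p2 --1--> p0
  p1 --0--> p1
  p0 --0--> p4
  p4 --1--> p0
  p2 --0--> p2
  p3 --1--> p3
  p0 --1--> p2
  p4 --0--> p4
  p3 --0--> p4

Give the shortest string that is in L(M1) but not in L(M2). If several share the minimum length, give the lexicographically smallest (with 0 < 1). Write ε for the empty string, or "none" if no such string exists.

000

The string 000 is accepted by M1 but not by M2.
No shorter string lies in the difference, and 000 is the lexicographically first length-3 string in L(M1) \ L(M2).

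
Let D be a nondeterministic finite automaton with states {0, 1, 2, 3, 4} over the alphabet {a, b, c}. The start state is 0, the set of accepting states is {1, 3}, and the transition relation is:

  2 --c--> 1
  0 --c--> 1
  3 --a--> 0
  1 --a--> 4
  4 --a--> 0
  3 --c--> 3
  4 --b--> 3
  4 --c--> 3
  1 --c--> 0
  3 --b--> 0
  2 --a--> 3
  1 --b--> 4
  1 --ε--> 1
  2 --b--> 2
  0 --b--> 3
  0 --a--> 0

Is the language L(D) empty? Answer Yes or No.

No

The string b is accepted: the run 0 → 3 ends in the accepting state 3.
Since at least one string is accepted, L(D) is not empty.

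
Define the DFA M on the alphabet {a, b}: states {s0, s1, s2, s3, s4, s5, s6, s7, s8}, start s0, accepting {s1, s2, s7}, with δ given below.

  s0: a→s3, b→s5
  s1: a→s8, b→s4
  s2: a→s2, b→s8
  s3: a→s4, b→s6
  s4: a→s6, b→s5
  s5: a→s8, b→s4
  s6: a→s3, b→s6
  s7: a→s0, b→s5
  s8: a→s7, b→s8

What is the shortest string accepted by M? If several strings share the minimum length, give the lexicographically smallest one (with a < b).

baa

A breadth-first search from s0 reaches an accepting state first via the path s0 → s5 → s8 → s7 on input baa.
No string of length < 3 is accepted (BFS exhausts all shorter strings without reaching an accepting state), and baa is the lexicographically least accepting string of length 3.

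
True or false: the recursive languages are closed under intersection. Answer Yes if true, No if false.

Run both deciders on the input and accept iff both accept; the combined machine always halts.
So the recursive languages are closed under intersection.

Yes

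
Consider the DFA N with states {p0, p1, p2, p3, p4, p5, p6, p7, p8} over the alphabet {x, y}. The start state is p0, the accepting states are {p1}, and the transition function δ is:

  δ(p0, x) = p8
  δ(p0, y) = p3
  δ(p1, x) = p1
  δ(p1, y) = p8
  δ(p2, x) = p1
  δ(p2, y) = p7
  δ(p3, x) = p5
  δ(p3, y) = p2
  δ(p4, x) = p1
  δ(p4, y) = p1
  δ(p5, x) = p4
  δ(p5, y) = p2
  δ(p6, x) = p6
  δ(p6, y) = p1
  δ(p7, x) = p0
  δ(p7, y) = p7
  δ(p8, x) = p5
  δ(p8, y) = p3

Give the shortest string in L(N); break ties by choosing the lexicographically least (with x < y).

yyx

A breadth-first search from p0 reaches an accepting state first via the path p0 → p3 → p2 → p1 on input yyx.
No string of length < 3 is accepted (BFS exhausts all shorter strings without reaching an accepting state), and yyx is the lexicographically least accepting string of length 3.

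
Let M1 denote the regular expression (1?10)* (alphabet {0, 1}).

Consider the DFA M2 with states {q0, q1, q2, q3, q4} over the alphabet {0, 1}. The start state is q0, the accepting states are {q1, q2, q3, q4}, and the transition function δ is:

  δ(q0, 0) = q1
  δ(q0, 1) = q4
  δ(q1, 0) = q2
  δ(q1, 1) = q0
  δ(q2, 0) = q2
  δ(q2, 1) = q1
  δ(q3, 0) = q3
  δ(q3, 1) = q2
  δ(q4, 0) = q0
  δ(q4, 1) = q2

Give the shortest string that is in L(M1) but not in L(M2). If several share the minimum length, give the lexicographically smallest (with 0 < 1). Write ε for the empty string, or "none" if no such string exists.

The empty string ε is accepted by M1 but not by M2.
Since ε is the unique shortest string, it is the required witness.

ε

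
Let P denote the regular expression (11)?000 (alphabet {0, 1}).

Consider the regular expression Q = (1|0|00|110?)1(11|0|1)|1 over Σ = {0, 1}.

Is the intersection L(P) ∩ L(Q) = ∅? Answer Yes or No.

Converting the expression P to a DFA (subset construction, then merging equivalent states) gives the minimal DFA with states {p0, p1, p2, p3, p4, p5, p6}, start state p0, accepting states {p6} and transitions p0: 0→p1, 1→p2; p1: 0→p3, 1→p4; p2: 0→p4, 1→p5; p3: 0→p6, 1→p4; p4: 0→p4, 1→p4; p5: 0→p1, 1→p4; p6: 0→p4, 1→p4.
Converting the expression Q to a DFA (subset construction, then merging equivalent states) gives the minimal DFA with states {q0, q1, q2, q3, q4, q5, q6, q7, q8, q9, q10}, start state q0, accepting states {q2, q7, q8, q9, q10} and transitions q0: 0→q1, 1→q2; q1: 0→q3, 1→q4; q2: 0→q5, 1→q6; q3: 0→q5, 1→q4; q4: 0→q7, 1→q8; q5: 0→q5, 1→q5; q6: 0→q9, 1→q10; q7: 0→q5, 1→q5; q8: 0→q5, 1→q7; q9: 0→q5, 1→q4; q10: 0→q7, 1→q8.
Exploring the product automaton P × Q from the start pair (p0, q0), following both machines on each input symbol, reaches 13 state pairs: (p0, q0), (p1, q1), (p2, q2), (p3, q3), (p4, q4), (p4, q5), (p5, q6), (p6, q5), (p4, q7), (p4, q8), (p1, q9), (p4, q10), (p3, q5).
P accepts in {p6} and Q accepts in {q2, q7, q8, q9, q10}; no reachable pair has both components accepting, so no string drives both machines to acceptance simultaneously and L(P) ∩ L(Q) = ∅.
So no string is accepted by both, and the intersection is empty.

Yes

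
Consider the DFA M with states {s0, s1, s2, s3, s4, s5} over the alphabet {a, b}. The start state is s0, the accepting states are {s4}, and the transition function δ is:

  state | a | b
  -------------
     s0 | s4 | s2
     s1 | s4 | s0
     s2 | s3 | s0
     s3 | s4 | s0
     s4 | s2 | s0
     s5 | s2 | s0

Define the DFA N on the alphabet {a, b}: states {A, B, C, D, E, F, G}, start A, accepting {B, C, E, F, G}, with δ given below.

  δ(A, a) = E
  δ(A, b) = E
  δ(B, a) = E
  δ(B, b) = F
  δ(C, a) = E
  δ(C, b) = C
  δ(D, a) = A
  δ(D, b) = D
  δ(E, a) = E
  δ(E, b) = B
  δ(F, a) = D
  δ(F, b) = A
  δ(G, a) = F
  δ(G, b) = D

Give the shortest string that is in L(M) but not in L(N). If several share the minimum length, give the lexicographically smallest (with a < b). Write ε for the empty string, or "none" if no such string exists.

The string abbaa is accepted by M but not by N.
No shorter string lies in the difference, and abbaa is the lexicographically first length-5 string in L(M) \ L(N).

abbaa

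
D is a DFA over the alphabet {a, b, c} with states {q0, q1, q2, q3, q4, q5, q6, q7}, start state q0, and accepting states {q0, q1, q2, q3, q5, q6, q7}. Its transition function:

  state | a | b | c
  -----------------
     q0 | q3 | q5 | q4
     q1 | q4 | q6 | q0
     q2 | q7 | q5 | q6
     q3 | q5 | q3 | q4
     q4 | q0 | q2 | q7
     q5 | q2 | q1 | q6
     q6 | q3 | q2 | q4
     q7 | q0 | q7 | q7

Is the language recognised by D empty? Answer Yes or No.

No

The empty string ε is accepted: the run q0 ends in the accepting state q0.
Since at least one string is accepted, L(D) is not empty.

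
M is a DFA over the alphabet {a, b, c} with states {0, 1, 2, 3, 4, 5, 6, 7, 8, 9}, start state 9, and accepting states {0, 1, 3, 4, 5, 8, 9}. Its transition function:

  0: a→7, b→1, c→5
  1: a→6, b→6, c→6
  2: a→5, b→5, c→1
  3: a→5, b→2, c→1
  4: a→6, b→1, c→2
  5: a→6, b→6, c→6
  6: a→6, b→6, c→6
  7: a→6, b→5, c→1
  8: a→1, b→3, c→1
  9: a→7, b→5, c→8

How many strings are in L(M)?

The useful subgraph on states {1, 2, 3, 5, 7, 8, 9} is acyclic, so L(M) is finite; the longest accepting path visits 5 useful states, giving maximum string length 4.
Counting accepting paths from 9 by length: 1 of length 0, 2 of length 1, 5 of length 2, 2 of length 3, 3 of length 4. Total 13.

13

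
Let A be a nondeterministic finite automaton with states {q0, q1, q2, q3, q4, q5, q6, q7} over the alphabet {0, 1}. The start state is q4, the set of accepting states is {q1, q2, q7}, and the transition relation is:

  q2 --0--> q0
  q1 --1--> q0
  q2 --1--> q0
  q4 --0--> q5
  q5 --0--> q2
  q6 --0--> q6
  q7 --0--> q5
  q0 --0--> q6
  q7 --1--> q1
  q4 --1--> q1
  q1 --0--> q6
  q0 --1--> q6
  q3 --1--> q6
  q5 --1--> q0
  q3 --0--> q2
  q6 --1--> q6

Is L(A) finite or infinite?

finite

The useful states (reachable from q4 and able to reach an accepting state) are {q1, q2, q4, q5}.
Restricted to these states the transition graph has no cycle, so every accepting path has bounded length and L is finite.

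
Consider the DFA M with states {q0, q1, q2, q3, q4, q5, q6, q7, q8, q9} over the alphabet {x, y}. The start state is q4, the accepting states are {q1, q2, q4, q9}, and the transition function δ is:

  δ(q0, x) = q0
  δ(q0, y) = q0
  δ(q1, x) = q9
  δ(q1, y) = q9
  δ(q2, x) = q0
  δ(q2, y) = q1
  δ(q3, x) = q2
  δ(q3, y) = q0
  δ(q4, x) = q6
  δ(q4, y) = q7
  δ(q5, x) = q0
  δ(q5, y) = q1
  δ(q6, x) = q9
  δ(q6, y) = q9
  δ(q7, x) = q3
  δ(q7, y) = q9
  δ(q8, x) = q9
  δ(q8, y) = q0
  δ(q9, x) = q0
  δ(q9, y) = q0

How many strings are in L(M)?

The useful subgraph on states {q1, q2, q3, q4, q6, q7, q9} is acyclic, so L(M) is finite; the longest accepting path visits 6 useful states, giving maximum string length 5.
Counting accepting paths from q4 by length: 1 of length 0, 3 of length 2, 1 of length 3, 1 of length 4, 2 of length 5. Total 8.

8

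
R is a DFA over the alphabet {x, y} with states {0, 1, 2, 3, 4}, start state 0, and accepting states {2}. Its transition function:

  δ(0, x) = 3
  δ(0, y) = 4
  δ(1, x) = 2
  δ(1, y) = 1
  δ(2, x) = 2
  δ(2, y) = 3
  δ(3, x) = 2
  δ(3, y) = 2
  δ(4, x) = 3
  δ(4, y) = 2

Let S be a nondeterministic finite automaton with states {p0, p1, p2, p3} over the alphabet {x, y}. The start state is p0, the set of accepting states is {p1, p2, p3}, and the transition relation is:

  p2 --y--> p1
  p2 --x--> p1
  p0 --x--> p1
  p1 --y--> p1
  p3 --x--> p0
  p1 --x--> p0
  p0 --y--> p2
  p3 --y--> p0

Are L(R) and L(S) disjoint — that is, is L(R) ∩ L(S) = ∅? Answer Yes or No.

The string xy is accepted by both R and S.
Hence L(R) ∩ L(S) ≠ ∅.

No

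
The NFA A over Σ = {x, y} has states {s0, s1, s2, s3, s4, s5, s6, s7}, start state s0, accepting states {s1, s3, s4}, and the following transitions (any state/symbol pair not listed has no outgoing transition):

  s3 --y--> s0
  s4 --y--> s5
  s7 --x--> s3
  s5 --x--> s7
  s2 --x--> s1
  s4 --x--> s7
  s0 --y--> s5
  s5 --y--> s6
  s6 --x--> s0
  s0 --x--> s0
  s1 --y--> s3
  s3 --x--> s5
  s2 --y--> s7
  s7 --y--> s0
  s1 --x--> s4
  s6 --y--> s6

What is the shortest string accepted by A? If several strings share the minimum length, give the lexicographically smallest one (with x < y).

A breadth-first search from s0 reaches an accepting state first via the path s0 → s5 → s7 → s3 on input yxx.
No string of length < 3 is accepted (BFS exhausts all shorter strings without reaching an accepting state), and yxx is the lexicographically least accepting string of length 3.

yxx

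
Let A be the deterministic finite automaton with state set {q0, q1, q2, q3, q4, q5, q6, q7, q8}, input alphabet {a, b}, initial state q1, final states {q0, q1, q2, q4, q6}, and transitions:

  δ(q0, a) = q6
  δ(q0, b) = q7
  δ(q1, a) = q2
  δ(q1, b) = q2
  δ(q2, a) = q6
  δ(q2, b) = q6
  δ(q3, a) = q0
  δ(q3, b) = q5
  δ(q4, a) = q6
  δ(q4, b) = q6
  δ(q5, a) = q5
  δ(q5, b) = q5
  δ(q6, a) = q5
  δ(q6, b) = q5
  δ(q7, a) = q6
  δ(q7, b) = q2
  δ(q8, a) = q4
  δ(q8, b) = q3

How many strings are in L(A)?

The useful subgraph on states {q1, q2, q6} is acyclic, so L(A) is finite; the longest accepting path visits 3 useful states, giving maximum string length 2.
Counting accepting paths from q1 by length: 1 of length 0, 2 of length 1, 4 of length 2. Total 7.

7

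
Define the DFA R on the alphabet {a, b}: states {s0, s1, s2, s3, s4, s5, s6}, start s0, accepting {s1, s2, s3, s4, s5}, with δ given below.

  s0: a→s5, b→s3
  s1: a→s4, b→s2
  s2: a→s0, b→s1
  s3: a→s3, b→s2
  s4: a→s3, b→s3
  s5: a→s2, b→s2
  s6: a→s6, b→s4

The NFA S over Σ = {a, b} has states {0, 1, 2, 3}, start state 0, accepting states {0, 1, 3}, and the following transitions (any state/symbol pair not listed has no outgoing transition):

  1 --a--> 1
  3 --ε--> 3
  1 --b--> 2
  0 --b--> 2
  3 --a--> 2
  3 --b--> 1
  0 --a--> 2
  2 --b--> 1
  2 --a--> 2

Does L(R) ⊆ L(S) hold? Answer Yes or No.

No

The string a is in L(R) but not in L(S).
So L(R) ⊄ L(S).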